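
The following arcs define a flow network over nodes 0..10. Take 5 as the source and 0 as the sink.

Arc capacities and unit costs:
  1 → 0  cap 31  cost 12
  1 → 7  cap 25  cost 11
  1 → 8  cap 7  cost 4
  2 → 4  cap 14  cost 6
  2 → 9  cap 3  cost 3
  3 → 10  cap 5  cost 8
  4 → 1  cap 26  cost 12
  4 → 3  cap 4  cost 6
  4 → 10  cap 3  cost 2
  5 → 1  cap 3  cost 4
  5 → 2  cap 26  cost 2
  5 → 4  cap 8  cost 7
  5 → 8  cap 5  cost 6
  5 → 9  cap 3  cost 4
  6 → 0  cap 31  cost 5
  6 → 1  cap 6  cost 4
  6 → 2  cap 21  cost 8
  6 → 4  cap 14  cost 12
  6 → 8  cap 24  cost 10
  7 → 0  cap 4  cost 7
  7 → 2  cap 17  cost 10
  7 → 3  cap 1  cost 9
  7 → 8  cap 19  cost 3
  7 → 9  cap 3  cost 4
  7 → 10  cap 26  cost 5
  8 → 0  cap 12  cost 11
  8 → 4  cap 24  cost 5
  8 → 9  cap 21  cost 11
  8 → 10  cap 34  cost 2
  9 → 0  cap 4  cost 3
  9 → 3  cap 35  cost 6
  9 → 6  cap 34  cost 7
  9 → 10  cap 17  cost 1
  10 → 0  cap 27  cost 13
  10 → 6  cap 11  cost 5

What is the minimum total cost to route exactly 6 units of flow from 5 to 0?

shortest-cost path #1: 5→9→0 push 3 @ unit cost 7 (adds 21)
shortest-cost path #2: 5→2→9→0 push 1 @ unit cost 8 (adds 8)
shortest-cost path #3: 5→1→0 push 2 @ unit cost 16 (adds 32)
total cost = 61

Minimum cost for 6 units: 61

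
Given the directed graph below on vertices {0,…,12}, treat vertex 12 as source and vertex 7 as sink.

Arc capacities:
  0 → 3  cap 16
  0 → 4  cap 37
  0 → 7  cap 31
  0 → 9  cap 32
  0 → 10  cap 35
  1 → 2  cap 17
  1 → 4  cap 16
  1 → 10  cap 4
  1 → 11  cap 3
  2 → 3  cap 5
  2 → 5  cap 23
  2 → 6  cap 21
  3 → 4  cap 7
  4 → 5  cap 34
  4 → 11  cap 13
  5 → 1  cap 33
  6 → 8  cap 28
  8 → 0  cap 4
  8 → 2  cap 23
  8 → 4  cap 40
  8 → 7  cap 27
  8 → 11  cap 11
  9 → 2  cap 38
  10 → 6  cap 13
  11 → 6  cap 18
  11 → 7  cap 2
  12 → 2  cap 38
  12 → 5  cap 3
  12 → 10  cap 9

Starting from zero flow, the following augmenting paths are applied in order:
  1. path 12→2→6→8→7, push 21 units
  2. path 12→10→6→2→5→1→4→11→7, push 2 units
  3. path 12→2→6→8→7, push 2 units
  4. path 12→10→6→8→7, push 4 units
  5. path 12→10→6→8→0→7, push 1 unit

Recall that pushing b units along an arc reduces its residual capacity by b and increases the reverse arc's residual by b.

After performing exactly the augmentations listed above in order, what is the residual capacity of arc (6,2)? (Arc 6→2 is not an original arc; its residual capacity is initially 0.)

Residual capacity of (6,2): 21

after path 1 (12→2→6→8→7, push 21): res(6,2)=21
after path 2 (12→10→6→2→5→1→4→11→7, push 2): res(6,2)=19
after path 3 (12→2→6→8→7, push 2): res(6,2)=21
after path 4 (12→10→6→8→7, push 4): res(6,2)=21
after path 5 (12→10→6→8→0→7, push 1): res(6,2)=21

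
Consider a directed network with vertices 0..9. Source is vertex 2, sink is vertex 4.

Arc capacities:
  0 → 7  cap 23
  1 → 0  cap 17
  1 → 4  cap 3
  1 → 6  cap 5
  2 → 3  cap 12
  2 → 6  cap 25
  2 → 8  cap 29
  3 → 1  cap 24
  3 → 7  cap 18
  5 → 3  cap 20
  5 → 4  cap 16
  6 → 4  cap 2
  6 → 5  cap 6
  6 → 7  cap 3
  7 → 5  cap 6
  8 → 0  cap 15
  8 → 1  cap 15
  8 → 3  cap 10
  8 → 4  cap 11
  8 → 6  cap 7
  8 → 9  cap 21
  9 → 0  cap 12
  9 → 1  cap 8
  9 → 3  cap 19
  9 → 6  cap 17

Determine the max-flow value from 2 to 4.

Maximum flow value: 28

augment #1: 2→6→4 bottleneck 2, total now 2
augment #2: 2→8→4 bottleneck 11, total now 13
augment #3: 2→3→1→4 bottleneck 3, total now 16
augment #4: 2→6→5→4 bottleneck 6, total now 22
augment #5: 2→3→7→5→4 bottleneck 6, total now 28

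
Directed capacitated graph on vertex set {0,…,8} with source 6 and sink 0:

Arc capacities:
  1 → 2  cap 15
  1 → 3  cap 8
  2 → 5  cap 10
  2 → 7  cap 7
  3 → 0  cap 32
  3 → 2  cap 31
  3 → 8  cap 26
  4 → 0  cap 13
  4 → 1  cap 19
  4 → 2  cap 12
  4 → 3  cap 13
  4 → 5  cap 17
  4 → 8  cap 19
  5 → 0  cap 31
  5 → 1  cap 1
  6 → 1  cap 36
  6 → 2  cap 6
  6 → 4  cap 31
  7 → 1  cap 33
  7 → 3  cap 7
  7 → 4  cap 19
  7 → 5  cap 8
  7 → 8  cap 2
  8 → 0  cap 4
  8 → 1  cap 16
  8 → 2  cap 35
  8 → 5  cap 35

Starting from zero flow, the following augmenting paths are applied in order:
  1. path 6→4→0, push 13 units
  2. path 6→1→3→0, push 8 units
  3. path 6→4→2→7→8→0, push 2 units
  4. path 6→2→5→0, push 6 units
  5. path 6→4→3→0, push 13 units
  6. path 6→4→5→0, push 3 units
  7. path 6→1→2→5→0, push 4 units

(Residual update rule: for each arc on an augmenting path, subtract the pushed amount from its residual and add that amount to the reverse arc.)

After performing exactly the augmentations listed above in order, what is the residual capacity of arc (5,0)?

Residual capacity of (5,0): 18

after path 1 (6→4→0, push 13): res(5,0)=31
after path 2 (6→1→3→0, push 8): res(5,0)=31
after path 3 (6→4→2→7→8→0, push 2): res(5,0)=31
after path 4 (6→2→5→0, push 6): res(5,0)=25
after path 5 (6→4→3→0, push 13): res(5,0)=25
after path 6 (6→4→5→0, push 3): res(5,0)=22
after path 7 (6→1→2→5→0, push 4): res(5,0)=18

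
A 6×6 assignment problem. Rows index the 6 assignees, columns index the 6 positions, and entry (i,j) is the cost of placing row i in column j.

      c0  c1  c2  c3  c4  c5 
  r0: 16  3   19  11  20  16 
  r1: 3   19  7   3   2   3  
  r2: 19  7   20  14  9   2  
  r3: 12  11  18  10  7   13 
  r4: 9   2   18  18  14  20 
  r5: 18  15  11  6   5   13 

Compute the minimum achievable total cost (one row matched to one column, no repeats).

optimal assignment: row0→col1 (cost 3), row1→col2 (cost 7), row2→col5 (cost 2), row3→col4 (cost 7), row4→col0 (cost 9), row5→col3 (cost 6)
total = 3 + 7 + 2 + 7 + 9 + 6 = 34

Minimum assignment cost: 34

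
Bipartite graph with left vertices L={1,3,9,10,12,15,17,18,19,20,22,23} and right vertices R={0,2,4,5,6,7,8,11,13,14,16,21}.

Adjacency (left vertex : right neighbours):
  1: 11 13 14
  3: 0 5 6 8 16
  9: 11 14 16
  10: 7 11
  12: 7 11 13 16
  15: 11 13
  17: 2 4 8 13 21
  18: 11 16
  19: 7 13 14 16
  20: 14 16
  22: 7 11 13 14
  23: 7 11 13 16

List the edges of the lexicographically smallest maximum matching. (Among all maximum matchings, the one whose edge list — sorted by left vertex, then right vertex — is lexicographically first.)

|M| = 7 (so the lex-smallest maximum matching has 7 edges)
process left vertices in ascending order; for each, take the smallest-labelled available neighbour that still permits 7 edges overall, or leave it unmatched if none does
lex-smallest matching: {1-11, 3-0, 9-14, 10-7, 12-13, 17-2, 18-16}

Lex-smallest maximum matching: {(1,11), (3,0), (9,14), (10,7), (12,13), (17,2), (18,16)}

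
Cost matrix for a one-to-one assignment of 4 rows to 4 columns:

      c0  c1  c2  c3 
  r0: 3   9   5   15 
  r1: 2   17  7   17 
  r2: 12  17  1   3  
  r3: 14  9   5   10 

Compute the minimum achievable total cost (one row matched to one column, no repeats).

Minimum assignment cost: 19

one of 2 optimal assignments: row0→col1 (cost 9), row1→col0 (cost 2), row2→col3 (cost 3), row3→col2 (cost 5)
total = 9 + 2 + 3 + 5 = 19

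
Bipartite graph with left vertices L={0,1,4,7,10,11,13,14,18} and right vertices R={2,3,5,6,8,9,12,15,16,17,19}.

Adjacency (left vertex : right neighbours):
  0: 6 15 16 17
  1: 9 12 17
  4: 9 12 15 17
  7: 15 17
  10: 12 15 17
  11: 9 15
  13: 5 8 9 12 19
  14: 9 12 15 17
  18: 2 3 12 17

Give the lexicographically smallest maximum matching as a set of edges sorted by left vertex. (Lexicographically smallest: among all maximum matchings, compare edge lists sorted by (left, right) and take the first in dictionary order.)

|M| = 7 (so the lex-smallest maximum matching has 7 edges)
process left vertices in ascending order; for each, take the smallest-labelled available neighbour that still permits 7 edges overall, or leave it unmatched if none does
lex-smallest matching: {0-6, 1-9, 4-12, 7-15, 10-17, 13-5, 18-2}

Lex-smallest maximum matching: {(0,6), (1,9), (4,12), (7,15), (10,17), (13,5), (18,2)}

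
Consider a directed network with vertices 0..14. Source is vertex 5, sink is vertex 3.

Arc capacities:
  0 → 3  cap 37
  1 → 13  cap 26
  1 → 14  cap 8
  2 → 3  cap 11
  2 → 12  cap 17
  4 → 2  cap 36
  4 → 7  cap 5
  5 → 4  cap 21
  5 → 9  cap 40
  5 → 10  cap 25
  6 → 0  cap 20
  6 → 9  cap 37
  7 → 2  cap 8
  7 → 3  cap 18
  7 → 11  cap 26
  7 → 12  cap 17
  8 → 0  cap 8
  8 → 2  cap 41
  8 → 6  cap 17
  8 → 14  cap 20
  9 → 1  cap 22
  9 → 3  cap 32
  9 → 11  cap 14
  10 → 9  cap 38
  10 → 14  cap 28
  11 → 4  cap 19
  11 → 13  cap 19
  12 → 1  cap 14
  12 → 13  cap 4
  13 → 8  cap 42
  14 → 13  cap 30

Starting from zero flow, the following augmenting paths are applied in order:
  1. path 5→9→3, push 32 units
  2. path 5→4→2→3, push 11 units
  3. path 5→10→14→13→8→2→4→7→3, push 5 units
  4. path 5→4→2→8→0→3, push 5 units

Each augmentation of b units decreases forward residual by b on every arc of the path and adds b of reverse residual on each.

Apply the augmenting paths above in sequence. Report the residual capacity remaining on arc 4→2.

after path 1 (5→9→3, push 32): res(4,2)=36
after path 2 (5→4→2→3, push 11): res(4,2)=25
after path 3 (5→10→14→13→8→2→4→7→3, push 5): res(4,2)=30
after path 4 (5→4→2→8→0→3, push 5): res(4,2)=25

Residual capacity of (4,2): 25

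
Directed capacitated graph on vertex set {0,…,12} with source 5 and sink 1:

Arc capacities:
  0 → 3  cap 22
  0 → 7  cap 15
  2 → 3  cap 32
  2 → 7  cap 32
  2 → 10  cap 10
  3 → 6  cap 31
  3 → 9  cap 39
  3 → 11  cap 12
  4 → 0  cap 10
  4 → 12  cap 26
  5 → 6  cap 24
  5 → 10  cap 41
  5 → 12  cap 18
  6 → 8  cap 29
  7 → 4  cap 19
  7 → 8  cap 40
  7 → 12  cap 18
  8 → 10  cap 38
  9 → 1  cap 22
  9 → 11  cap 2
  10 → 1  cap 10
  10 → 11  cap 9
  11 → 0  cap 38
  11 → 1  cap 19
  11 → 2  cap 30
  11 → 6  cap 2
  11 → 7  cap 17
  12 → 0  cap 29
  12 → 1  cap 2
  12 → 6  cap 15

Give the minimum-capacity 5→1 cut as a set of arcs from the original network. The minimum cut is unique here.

augment #1: 5→10→1 push 10
augment #2: 5→12→1 push 2
augment #3: 5→10→11→1 push 9
augment #4: 5→12→0→3→9→1 push 16
max flow = 37; residual-reachable set from 5 gives S-side
cut edges (S→T): {(5,12), (10,1), (10,11)} total cap 37

Min-cut arcs: {(5,12), (10,1), (10,11)} (total capacity 37)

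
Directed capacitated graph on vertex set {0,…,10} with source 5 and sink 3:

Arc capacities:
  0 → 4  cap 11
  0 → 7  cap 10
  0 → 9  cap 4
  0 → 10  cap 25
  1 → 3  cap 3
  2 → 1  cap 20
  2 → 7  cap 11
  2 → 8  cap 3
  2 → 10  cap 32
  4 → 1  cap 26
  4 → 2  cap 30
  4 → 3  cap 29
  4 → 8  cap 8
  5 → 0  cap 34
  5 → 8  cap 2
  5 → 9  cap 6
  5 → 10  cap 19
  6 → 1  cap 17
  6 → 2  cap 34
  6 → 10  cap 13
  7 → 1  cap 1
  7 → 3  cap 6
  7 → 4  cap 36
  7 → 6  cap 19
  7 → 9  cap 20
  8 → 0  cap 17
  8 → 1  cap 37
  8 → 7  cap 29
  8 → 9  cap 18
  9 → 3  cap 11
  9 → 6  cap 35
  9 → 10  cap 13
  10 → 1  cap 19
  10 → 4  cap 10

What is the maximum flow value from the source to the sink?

augment #1: 5→9→3 bottleneck 6, total now 6
augment #2: 5→0→4→3 bottleneck 11, total now 17
augment #3: 5→0→7→3 bottleneck 6, total now 23
augment #4: 5→0→9→3 bottleneck 4, total now 27
augment #5: 5→8→1→3 bottleneck 2, total now 29
augment #6: 5→10→1→3 bottleneck 1, total now 30
augment #7: 5→10→4→3 bottleneck 10, total now 40
augment #8: 5→0→7→4→3 bottleneck 4, total now 44
augment #9: 5→10→1→8→9→3 bottleneck 1, total now 45
augment #10: 5→10→1→8→7→4→3 bottleneck 1, total now 46

Maximum flow value: 46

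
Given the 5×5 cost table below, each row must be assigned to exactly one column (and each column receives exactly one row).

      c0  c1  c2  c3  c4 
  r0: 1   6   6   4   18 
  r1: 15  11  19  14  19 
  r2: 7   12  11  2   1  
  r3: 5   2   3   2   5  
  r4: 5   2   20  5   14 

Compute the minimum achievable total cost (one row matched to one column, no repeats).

one of 2 optimal assignments: row0→col0 (cost 1), row1→col1 (cost 11), row2→col4 (cost 1), row3→col2 (cost 3), row4→col3 (cost 5)
total = 1 + 11 + 1 + 3 + 5 = 21

Minimum assignment cost: 21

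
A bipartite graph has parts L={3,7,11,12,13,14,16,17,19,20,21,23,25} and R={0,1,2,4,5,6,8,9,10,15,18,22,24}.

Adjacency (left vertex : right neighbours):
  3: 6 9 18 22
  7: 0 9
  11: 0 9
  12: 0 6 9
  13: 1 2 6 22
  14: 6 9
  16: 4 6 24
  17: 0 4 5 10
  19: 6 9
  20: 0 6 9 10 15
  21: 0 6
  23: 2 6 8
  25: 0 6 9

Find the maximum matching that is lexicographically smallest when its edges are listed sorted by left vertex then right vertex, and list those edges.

Lex-smallest maximum matching: {(3,18), (7,0), (11,9), (12,6), (13,1), (16,4), (17,5), (20,10), (23,2)}

|M| = 9 (so the lex-smallest maximum matching has 9 edges)
process left vertices in ascending order; for each, take the smallest-labelled available neighbour that still permits 9 edges overall, or leave it unmatched if none does
lex-smallest matching: {3-18, 7-0, 11-9, 12-6, 13-1, 16-4, 17-5, 20-10, 23-2}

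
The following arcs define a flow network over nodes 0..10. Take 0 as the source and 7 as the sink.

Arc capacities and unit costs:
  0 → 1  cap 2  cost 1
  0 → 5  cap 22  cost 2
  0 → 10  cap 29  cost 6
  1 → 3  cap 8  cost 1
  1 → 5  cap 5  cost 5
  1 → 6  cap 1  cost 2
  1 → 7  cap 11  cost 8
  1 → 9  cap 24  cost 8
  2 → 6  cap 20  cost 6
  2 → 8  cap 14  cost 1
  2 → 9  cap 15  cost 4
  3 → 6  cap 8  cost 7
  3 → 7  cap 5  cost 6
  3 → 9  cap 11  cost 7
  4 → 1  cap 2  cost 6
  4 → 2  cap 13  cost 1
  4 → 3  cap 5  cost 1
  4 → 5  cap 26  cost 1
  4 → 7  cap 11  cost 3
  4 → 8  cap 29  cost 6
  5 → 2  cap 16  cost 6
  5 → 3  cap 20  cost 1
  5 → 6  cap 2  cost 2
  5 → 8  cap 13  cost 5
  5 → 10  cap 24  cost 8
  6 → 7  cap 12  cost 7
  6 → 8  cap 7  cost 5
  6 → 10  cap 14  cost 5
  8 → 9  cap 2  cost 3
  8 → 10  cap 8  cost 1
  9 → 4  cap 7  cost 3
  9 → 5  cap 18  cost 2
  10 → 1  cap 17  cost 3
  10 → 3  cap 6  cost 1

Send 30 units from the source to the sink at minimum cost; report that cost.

shortest-cost path #1: 0→1→3→7 push 2 @ unit cost 8 (adds 16)
shortest-cost path #2: 0→5→3→7 push 3 @ unit cost 9 (adds 27)
shortest-cost path #3: 0→5→3→1→7 push 2 @ unit cost 10 (adds 20)
shortest-cost path #4: 0→5→6→7 push 2 @ unit cost 11 (adds 22)
shortest-cost path #5: 0→5→8→9→4→7 push 2 @ unit cost 16 (adds 32)
shortest-cost path #6: 0→5→3→9→4→7 push 5 @ unit cost 16 (adds 80)
shortest-cost path #7: 0→10→1→7 push 9 @ unit cost 17 (adds 153)
shortest-cost path #8: 0→5→3→6→7 push 5 @ unit cost 17 (adds 85)
total cost = 435

Minimum cost for 30 units: 435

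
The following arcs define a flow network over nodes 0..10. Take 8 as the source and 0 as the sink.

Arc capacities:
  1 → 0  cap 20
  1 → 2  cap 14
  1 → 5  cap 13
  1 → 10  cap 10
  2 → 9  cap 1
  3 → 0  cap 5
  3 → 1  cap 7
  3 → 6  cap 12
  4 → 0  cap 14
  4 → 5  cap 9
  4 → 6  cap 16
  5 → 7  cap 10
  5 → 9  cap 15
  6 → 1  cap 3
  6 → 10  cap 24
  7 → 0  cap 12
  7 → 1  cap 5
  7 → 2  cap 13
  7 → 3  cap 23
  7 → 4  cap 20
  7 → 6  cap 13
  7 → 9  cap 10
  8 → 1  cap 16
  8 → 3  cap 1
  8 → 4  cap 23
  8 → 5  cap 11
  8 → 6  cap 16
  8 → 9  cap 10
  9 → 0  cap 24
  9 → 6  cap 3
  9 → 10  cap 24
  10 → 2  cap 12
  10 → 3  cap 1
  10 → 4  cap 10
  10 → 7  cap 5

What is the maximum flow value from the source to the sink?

Maximum flow value: 71

augment #1: 8→1→0 bottleneck 16, total now 16
augment #2: 8→3→0 bottleneck 1, total now 17
augment #3: 8→4→0 bottleneck 14, total now 31
augment #4: 8→9→0 bottleneck 10, total now 41
augment #5: 8→5→7→0 bottleneck 10, total now 51
augment #6: 8→5→9→0 bottleneck 1, total now 52
augment #7: 8→6→1→0 bottleneck 3, total now 55
augment #8: 8→4→5→9→0 bottleneck 9, total now 64
augment #9: 8→6→10→3→0 bottleneck 1, total now 65
augment #10: 8→6→10→7→0 bottleneck 2, total now 67
augment #11: 8→6→10→2→9→0 bottleneck 1, total now 68
augment #12: 8→6→10→7→1→0 bottleneck 1, total now 69
augment #13: 8→6→10→7→3→0 bottleneck 2, total now 71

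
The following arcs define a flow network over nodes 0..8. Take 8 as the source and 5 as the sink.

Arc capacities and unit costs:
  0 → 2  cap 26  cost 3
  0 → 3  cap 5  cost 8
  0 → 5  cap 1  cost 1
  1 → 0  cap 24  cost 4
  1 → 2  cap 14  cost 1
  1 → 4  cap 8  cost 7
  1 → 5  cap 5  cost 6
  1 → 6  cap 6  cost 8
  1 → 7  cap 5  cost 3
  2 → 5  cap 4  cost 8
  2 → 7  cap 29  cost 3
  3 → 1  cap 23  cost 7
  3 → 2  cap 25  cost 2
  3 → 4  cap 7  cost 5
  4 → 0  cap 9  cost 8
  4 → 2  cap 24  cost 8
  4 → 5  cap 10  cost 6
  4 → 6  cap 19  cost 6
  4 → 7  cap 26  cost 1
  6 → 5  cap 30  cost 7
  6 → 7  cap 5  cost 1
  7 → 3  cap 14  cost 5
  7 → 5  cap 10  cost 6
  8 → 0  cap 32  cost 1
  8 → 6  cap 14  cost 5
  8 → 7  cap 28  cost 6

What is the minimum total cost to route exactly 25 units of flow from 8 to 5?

Minimum cost for 25 units: 290

shortest-cost path #1: 8→0→5 push 1 @ unit cost 2 (adds 2)
shortest-cost path #2: 8→0→2→5 push 4 @ unit cost 12 (adds 48)
shortest-cost path #3: 8→6→5 push 14 @ unit cost 12 (adds 168)
shortest-cost path #4: 8→7→5 push 6 @ unit cost 12 (adds 72)
total cost = 290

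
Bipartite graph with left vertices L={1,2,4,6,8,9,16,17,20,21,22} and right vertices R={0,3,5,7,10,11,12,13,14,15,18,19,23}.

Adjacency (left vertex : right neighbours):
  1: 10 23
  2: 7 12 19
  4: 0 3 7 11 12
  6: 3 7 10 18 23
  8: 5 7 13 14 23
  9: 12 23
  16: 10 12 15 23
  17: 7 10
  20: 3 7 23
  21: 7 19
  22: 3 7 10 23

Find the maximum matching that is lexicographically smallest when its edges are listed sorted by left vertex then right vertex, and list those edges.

Lex-smallest maximum matching: {(1,10), (2,7), (4,0), (6,18), (8,5), (9,12), (16,15), (20,3), (21,19), (22,23)}

|M| = 10 (so the lex-smallest maximum matching has 10 edges)
process left vertices in ascending order; for each, take the smallest-labelled available neighbour that still permits 10 edges overall, or leave it unmatched if none does
lex-smallest matching: {1-10, 2-7, 4-0, 6-18, 8-5, 9-12, 16-15, 20-3, 21-19, 22-23}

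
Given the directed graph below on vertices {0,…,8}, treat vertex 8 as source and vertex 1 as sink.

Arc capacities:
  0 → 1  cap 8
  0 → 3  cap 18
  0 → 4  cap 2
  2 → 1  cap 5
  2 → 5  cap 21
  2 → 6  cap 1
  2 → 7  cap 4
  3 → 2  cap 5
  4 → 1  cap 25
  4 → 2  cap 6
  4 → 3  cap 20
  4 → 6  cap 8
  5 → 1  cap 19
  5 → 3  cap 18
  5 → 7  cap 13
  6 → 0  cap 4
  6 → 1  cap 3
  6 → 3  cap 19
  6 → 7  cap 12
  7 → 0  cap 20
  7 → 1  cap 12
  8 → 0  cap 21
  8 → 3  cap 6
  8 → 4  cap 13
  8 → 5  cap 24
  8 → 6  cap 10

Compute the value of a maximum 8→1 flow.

augment #1: 8→0→1 bottleneck 8, total now 8
augment #2: 8→4→1 bottleneck 13, total now 21
augment #3: 8→5→1 bottleneck 19, total now 40
augment #4: 8→6→1 bottleneck 3, total now 43
augment #5: 8→0→4→1 bottleneck 2, total now 45
augment #6: 8→3→2→1 bottleneck 5, total now 50
augment #7: 8→5→7→1 bottleneck 5, total now 55
augment #8: 8→6→7→1 bottleneck 7, total now 62

Maximum flow value: 62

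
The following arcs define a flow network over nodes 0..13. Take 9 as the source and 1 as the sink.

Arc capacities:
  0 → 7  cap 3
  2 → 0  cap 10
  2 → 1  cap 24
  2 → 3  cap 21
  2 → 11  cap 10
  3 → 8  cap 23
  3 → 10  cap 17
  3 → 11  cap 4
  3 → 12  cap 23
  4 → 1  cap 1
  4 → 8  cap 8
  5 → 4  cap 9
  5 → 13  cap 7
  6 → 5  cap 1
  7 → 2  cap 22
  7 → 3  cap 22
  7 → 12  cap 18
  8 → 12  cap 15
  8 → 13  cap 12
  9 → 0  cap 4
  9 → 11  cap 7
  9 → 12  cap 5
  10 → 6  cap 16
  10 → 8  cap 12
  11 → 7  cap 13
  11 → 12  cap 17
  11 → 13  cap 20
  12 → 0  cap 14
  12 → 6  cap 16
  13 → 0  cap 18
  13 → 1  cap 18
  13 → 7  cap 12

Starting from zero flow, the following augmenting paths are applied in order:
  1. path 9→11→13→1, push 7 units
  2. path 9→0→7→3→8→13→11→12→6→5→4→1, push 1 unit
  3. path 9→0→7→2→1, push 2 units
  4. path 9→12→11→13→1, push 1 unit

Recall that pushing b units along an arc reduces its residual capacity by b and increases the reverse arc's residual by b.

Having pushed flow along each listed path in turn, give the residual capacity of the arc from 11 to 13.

after path 1 (9→11→13→1, push 7): res(11,13)=13
after path 2 (9→0→7→3→8→13→11→12→6→5→4→1, push 1): res(11,13)=14
after path 3 (9→0→7→2→1, push 2): res(11,13)=14
after path 4 (9→12→11→13→1, push 1): res(11,13)=13

Residual capacity of (11,13): 13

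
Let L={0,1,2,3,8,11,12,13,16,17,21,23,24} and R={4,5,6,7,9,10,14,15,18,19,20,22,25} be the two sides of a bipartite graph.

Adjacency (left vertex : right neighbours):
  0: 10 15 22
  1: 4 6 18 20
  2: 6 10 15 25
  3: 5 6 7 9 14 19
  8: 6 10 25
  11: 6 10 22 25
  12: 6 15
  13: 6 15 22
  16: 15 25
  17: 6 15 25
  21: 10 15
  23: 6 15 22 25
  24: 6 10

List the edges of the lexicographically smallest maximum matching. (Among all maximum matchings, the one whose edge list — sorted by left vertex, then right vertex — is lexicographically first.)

Lex-smallest maximum matching: {(0,10), (1,4), (2,6), (3,5), (8,25), (11,22), (12,15)}

|M| = 7 (so the lex-smallest maximum matching has 7 edges)
process left vertices in ascending order; for each, take the smallest-labelled available neighbour that still permits 7 edges overall, or leave it unmatched if none does
lex-smallest matching: {0-10, 1-4, 2-6, 3-5, 8-25, 11-22, 12-15}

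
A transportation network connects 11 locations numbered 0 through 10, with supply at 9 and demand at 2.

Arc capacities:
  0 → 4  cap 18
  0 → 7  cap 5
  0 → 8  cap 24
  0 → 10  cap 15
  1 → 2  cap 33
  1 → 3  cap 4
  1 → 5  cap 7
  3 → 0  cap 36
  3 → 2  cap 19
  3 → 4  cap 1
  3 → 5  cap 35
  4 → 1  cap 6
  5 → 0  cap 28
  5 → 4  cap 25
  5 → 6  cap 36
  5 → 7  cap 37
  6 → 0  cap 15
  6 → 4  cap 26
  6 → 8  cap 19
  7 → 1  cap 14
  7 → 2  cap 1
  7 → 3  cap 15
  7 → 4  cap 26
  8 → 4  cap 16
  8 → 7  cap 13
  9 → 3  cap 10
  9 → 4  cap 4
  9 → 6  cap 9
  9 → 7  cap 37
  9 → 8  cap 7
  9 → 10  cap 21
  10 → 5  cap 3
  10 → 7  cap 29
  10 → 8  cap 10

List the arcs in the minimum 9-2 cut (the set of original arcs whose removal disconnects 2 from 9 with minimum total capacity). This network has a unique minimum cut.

Min-cut arcs: {(3,2), (4,1), (7,1), (7,2)} (total capacity 40)

augment #1: 9→3→2 push 10
augment #2: 9→7→2 push 1
augment #3: 9→4→1→2 push 4
augment #4: 9→7→1→2 push 14
augment #5: 9→7→3→2 push 9
augment #6: 9→6→4→1→2 push 2
max flow = 40; residual-reachable set from 9 gives S-side
cut edges (S→T): {(3,2), (4,1), (7,1), (7,2)} total cap 40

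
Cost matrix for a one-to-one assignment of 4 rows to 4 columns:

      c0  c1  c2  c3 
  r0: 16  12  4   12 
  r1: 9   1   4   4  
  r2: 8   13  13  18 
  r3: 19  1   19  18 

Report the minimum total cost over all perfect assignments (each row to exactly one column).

optimal assignment: row0→col2 (cost 4), row1→col3 (cost 4), row2→col0 (cost 8), row3→col1 (cost 1)
total = 4 + 4 + 8 + 1 = 17

Minimum assignment cost: 17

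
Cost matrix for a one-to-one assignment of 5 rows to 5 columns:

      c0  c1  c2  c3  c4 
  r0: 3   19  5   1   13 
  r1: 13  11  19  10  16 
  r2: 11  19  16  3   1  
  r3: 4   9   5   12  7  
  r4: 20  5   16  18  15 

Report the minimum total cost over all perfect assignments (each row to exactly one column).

Minimum assignment cost: 24

optimal assignment: row0→col0 (cost 3), row1→col3 (cost 10), row2→col4 (cost 1), row3→col2 (cost 5), row4→col1 (cost 5)
total = 3 + 10 + 1 + 5 + 5 = 24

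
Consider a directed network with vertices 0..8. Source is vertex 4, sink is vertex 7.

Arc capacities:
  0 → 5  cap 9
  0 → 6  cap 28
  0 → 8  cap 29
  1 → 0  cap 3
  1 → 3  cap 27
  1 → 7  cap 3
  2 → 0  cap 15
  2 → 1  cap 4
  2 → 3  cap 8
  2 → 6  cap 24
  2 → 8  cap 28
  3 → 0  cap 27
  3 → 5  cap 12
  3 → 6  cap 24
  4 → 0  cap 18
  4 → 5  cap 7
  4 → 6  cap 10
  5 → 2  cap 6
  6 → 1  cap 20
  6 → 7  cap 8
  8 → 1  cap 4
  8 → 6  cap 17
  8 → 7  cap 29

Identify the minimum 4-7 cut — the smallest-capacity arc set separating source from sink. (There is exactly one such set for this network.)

Min-cut arcs: {(4,0), (4,6), (5,2)} (total capacity 34)

augment #1: 4→6→7 push 8
augment #2: 4→0→8→7 push 18
augment #3: 4→6→1→7 push 2
augment #4: 4→5→2→1→7 push 1
augment #5: 4→5→2→8→7 push 5
max flow = 34; residual-reachable set from 4 gives S-side
cut edges (S→T): {(4,0), (4,6), (5,2)} total cap 34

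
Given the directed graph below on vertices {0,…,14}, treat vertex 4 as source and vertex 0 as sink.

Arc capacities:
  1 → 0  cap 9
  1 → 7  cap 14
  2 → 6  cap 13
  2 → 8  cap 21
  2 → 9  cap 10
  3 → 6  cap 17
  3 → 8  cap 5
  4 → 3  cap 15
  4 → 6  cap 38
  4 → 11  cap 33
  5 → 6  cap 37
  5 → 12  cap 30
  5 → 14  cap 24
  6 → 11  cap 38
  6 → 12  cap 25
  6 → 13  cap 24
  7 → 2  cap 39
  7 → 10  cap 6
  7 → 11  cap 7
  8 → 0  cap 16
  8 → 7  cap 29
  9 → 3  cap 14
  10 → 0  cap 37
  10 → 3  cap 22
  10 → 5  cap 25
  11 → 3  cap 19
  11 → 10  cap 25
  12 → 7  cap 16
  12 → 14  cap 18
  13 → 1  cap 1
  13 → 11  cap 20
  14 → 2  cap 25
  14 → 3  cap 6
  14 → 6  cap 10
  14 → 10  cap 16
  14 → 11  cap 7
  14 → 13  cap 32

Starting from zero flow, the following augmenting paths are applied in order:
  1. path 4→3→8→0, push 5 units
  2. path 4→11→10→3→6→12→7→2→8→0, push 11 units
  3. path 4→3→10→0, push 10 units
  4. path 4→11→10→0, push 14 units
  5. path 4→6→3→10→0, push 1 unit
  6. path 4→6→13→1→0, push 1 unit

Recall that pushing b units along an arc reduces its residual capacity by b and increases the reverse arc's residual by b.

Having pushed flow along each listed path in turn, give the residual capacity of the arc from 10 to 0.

after path 1 (4→3→8→0, push 5): res(10,0)=37
after path 2 (4→11→10→3→6→12→7→2→8→0, push 11): res(10,0)=37
after path 3 (4→3→10→0, push 10): res(10,0)=27
after path 4 (4→11→10→0, push 14): res(10,0)=13
after path 5 (4→6→3→10→0, push 1): res(10,0)=12
after path 6 (4→6→13→1→0, push 1): res(10,0)=12

Residual capacity of (10,0): 12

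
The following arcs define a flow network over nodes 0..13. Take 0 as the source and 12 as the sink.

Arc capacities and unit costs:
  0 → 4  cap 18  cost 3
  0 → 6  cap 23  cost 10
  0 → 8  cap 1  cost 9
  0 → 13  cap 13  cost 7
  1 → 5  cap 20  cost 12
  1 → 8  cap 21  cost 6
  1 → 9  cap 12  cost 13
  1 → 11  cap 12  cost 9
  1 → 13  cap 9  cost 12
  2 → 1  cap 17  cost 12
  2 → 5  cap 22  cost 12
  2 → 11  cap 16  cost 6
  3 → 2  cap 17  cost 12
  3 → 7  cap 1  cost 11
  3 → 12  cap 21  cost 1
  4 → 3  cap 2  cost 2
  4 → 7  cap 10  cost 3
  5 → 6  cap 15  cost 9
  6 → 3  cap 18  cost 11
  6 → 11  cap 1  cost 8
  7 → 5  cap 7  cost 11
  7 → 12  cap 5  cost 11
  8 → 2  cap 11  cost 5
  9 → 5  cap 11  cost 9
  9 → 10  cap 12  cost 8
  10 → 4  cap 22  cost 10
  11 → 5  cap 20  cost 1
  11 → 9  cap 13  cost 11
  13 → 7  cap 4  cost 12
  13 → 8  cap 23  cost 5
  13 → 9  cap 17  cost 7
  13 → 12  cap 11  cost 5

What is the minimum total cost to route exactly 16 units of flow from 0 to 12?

Minimum cost for 16 units: 195

shortest-cost path #1: 0→4→3→12 push 2 @ unit cost 6 (adds 12)
shortest-cost path #2: 0→13→12 push 11 @ unit cost 12 (adds 132)
shortest-cost path #3: 0→4→7→12 push 3 @ unit cost 17 (adds 51)
total cost = 195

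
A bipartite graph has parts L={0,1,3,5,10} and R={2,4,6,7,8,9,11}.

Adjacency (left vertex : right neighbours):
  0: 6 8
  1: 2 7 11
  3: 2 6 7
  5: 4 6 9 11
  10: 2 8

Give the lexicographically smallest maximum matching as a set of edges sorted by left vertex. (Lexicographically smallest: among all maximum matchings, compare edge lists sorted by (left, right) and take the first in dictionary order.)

Lex-smallest maximum matching: {(0,6), (1,2), (3,7), (5,4), (10,8)}

|M| = 5 (so the lex-smallest maximum matching has 5 edges)
process left vertices in ascending order; for each, take the smallest-labelled available neighbour that still permits 5 edges overall, or leave it unmatched if none does
lex-smallest matching: {0-6, 1-2, 3-7, 5-4, 10-8}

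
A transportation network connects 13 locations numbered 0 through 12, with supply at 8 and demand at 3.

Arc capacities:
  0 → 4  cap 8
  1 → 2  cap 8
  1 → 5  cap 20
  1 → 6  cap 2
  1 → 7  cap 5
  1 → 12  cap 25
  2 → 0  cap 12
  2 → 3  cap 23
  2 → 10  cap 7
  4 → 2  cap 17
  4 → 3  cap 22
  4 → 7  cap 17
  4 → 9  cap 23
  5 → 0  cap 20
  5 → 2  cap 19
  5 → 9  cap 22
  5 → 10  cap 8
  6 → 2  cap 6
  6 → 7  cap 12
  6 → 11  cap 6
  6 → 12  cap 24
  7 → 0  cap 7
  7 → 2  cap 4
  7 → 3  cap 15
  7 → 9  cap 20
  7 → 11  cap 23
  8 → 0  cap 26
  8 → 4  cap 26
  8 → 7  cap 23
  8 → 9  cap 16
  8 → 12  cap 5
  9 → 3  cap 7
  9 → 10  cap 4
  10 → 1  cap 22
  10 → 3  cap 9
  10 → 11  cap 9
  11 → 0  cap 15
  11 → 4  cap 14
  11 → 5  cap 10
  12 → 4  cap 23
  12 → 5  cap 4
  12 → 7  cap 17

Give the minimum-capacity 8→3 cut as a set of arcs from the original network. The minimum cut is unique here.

Min-cut arcs: {(0,4), (8,4), (8,7), (8,12), (9,3), (9,10)} (total capacity 73)

augment #1: 8→4→3 push 22
augment #2: 8→7→3 push 15
augment #3: 8→9→3 push 7
augment #4: 8→4→2→3 push 4
augment #5: 8→7→2→3 push 4
augment #6: 8→9→10→3 push 4
augment #7: 8→0→4→2→3 push 8
augment #8: 8→12→4→2→3 push 5
augment #9: 8→7→11→5→2→3 push 2
augment #10: 8→7→11→5→10→3 push 2
max flow = 73; residual-reachable set from 8 gives S-side
cut edges (S→T): {(0,4), (8,4), (8,7), (8,12), (9,3), (9,10)} total cap 73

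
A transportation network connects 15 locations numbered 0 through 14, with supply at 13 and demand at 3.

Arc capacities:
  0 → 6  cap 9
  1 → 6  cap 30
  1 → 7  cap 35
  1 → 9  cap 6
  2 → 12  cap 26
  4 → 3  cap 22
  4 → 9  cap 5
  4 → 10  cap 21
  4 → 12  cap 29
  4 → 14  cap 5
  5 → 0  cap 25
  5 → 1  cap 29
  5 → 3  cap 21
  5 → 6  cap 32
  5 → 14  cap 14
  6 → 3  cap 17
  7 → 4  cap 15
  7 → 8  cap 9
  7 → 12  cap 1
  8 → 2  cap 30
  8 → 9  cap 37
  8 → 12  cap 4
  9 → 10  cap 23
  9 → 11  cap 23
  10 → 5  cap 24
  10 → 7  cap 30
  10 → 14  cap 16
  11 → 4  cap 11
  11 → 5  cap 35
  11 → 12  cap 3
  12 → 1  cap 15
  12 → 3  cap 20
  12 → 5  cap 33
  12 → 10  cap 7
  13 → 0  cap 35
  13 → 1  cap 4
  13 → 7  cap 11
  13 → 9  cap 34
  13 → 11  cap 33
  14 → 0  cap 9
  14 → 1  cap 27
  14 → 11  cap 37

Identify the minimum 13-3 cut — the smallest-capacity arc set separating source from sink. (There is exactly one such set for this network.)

augment #1: 13→0→6→3 push 9
augment #2: 13→1→6→3 push 4
augment #3: 13→7→4→3 push 11
augment #4: 13→11→4→3 push 11
augment #5: 13→11→5→3 push 21
augment #6: 13→11→12→3 push 1
augment #7: 13→9→11→12→3 push 2
augment #8: 13→9→10→5→6→3 push 4
augment #9: 13→9→10→7→12→3 push 1
augment #10: 13→9→10→7→4→12→3 push 4
augment #11: 13→9→10→7→8→12→3 push 4
augment #12: 13→9→10→7→8→2→12→3 push 5
max flow = 77; residual-reachable set from 13 gives S-side
cut edges (S→T): {(5,3), (6,3), (7,4), (7,8), (7,12), (11,4), (11,12)} total cap 77

Min-cut arcs: {(5,3), (6,3), (7,4), (7,8), (7,12), (11,4), (11,12)} (total capacity 77)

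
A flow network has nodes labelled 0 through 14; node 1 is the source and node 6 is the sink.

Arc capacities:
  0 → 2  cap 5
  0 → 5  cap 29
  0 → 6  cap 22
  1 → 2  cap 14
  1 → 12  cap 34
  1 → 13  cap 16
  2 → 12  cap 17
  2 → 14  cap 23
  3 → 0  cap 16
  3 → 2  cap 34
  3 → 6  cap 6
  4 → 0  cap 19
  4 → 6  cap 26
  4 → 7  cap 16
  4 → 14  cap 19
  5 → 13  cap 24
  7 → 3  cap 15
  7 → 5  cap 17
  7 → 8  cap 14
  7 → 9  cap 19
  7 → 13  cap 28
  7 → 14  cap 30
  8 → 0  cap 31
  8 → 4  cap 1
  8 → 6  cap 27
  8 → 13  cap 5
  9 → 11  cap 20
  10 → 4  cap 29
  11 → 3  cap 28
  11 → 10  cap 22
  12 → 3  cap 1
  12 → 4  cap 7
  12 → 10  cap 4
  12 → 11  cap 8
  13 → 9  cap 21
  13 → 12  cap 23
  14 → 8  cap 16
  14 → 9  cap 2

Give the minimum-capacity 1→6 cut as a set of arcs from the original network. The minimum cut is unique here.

Min-cut arcs: {(1,2), (1,13), (12,3), (12,4), (12,10), (12,11)} (total capacity 50)

augment #1: 1→12→3→6 push 1
augment #2: 1→12→4→6 push 7
augment #3: 1→2→14→8→6 push 14
augment #4: 1→12→10→4→6 push 4
augment #5: 1→12→11→3→6 push 5
augment #6: 1→12→11→3→0→6 push 3
augment #7: 1→13→9→11→3→0→6 push 13
augment #8: 1→13→9→11→10→4→6 push 3
max flow = 50; residual-reachable set from 1 gives S-side
cut edges (S→T): {(1,2), (1,13), (12,3), (12,4), (12,10), (12,11)} total cap 50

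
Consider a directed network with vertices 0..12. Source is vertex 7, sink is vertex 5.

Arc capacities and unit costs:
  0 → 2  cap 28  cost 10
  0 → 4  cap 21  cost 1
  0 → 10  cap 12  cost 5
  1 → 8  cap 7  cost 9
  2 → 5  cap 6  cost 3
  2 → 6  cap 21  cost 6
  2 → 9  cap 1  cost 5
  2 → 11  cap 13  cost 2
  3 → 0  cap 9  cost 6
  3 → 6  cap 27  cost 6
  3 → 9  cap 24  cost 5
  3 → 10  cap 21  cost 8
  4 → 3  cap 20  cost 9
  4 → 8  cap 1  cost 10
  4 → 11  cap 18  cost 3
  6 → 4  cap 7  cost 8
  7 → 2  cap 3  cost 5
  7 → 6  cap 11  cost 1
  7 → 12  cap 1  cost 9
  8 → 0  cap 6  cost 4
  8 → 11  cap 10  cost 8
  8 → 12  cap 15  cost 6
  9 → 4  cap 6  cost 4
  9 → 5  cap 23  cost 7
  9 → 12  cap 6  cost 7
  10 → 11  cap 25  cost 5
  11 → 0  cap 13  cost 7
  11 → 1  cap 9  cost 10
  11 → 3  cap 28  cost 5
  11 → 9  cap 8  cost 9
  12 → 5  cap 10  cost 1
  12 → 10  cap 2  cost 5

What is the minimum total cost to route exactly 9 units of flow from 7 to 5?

Minimum cost for 9 units: 172

shortest-cost path #1: 7→2→5 push 3 @ unit cost 8 (adds 24)
shortest-cost path #2: 7→12→5 push 1 @ unit cost 10 (adds 10)
shortest-cost path #3: 7→6→4→8→12→5 push 1 @ unit cost 26 (adds 26)
shortest-cost path #4: 7→6→4→11→9→5 push 4 @ unit cost 28 (adds 112)
total cost = 172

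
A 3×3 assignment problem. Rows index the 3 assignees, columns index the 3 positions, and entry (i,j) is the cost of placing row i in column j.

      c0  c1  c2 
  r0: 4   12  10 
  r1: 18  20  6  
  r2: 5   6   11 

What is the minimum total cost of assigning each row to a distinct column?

Minimum assignment cost: 16

optimal assignment: row0→col0 (cost 4), row1→col2 (cost 6), row2→col1 (cost 6)
total = 4 + 6 + 6 = 16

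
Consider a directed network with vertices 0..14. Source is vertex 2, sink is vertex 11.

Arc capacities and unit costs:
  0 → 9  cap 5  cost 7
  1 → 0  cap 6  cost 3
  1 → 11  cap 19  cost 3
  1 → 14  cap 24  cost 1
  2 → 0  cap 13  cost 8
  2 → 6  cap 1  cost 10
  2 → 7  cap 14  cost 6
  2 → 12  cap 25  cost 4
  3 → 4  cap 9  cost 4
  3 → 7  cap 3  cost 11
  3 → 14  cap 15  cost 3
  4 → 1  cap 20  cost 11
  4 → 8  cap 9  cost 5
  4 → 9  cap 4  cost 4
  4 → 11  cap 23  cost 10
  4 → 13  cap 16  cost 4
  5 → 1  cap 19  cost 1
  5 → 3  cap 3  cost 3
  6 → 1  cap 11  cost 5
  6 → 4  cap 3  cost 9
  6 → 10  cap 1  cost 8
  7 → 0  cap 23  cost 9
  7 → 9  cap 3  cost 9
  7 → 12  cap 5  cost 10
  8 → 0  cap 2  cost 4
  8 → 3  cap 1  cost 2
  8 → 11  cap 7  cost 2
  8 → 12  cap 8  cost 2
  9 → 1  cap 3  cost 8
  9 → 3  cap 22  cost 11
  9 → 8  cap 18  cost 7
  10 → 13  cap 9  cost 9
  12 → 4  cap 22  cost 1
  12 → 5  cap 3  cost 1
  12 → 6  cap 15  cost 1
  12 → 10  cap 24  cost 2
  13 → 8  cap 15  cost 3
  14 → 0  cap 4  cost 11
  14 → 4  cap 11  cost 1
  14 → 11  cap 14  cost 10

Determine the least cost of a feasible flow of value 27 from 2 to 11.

Minimum cost for 27 units: 360

shortest-cost path #1: 2→12→5→1→11 push 3 @ unit cost 9 (adds 27)
shortest-cost path #2: 2→12→4→8→11 push 7 @ unit cost 12 (adds 84)
shortest-cost path #3: 2→12→6→1→11 push 11 @ unit cost 13 (adds 143)
shortest-cost path #4: 2→12→4→11 push 4 @ unit cost 15 (adds 60)
shortest-cost path #5: 2→6→12→4→11 push 1 @ unit cost 20 (adds 20)
shortest-cost path #6: 2→7→9→1→11 push 1 @ unit cost 26 (adds 26)
total cost = 360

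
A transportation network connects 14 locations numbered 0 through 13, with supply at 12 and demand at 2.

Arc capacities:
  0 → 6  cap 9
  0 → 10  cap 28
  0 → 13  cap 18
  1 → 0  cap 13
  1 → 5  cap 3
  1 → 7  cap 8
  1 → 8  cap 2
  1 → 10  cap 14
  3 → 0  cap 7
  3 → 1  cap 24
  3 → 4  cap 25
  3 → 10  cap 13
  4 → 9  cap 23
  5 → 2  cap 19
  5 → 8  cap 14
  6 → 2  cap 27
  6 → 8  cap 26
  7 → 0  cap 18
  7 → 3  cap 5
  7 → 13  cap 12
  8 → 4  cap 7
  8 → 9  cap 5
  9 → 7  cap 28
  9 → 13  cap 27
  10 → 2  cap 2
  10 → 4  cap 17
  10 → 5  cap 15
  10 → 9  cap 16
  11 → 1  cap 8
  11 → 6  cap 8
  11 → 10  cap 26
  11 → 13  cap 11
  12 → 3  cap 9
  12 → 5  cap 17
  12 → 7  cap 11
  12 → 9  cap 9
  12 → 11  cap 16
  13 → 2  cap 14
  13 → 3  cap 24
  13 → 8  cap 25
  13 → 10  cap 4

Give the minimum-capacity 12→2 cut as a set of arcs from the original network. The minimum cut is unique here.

Min-cut arcs: {(0,6), (5,2), (10,2), (11,6), (13,2)} (total capacity 52)

augment #1: 12→5→2 push 17
augment #2: 12→3→10→2 push 2
augment #3: 12→7→13→2 push 11
augment #4: 12→9→13→2 push 3
augment #5: 12→11→6→2 push 8
augment #6: 12→3→0→6→2 push 7
augment #7: 12→11→1→5→2 push 2
augment #8: 12→9→7→0→6→2 push 2
max flow = 52; residual-reachable set from 12 gives S-side
cut edges (S→T): {(0,6), (5,2), (10,2), (11,6), (13,2)} total cap 52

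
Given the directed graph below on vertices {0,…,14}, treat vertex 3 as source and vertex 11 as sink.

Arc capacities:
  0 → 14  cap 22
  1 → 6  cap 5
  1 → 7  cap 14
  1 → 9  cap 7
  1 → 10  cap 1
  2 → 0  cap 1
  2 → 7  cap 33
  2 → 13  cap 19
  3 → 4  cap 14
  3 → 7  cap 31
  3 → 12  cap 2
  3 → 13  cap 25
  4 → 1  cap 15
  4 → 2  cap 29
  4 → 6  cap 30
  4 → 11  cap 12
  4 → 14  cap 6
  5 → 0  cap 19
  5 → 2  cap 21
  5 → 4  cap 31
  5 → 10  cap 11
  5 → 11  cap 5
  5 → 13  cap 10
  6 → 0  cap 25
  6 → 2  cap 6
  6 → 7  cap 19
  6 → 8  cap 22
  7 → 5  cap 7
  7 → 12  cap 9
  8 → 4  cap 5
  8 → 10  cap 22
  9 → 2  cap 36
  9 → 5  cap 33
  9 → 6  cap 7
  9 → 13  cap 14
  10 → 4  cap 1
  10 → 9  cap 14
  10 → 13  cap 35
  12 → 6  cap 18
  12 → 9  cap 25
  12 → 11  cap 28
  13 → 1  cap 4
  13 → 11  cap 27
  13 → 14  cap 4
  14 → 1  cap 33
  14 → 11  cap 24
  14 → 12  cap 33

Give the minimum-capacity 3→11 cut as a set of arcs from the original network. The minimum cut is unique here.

augment #1: 3→4→11 push 12
augment #2: 3→12→11 push 2
augment #3: 3→13→11 push 25
augment #4: 3→4→14→11 push 2
augment #5: 3→7→5→11 push 5
augment #6: 3→7→12→11 push 9
augment #7: 3→7→5→13→11 push 2
max flow = 57; residual-reachable set from 3 gives S-side
cut edges (S→T): {(3,4), (3,12), (3,13), (7,5), (7,12)} total cap 57

Min-cut arcs: {(3,4), (3,12), (3,13), (7,5), (7,12)} (total capacity 57)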